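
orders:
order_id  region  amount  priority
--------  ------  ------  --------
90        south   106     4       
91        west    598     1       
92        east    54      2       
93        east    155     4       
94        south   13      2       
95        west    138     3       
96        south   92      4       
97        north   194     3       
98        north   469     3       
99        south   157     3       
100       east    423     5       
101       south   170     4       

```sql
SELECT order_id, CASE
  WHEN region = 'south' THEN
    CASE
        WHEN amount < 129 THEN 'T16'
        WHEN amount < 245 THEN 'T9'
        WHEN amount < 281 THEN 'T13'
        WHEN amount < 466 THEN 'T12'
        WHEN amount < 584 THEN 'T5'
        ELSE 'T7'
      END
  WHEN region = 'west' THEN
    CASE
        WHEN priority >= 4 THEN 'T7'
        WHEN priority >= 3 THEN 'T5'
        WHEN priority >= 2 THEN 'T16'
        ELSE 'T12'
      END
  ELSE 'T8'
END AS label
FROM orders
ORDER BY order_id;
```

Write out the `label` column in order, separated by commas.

T16, T12, T8, T8, T16, T5, T16, T8, T8, T9, T8, T9

order_id=90: region='south' → inner[amount < 129] → T16
order_id=91: region='west' → inner[ELSE] → T12
order_id=92: region='east' → outer ELSE → T8
order_id=93: region='east' → outer ELSE → T8
order_id=94: region='south' → inner[amount < 129] → T16
order_id=95: region='west' → inner[priority >= 3] → T5
order_id=96: region='south' → inner[amount < 129] → T16
order_id=97: region='north' → outer ELSE → T8
order_id=98: region='north' → outer ELSE → T8
order_id=99: region='south' → inner[amount < 245] → T9
order_id=100: region='east' → outer ELSE → T8
order_id=101: region='south' → inner[amount < 245] → T9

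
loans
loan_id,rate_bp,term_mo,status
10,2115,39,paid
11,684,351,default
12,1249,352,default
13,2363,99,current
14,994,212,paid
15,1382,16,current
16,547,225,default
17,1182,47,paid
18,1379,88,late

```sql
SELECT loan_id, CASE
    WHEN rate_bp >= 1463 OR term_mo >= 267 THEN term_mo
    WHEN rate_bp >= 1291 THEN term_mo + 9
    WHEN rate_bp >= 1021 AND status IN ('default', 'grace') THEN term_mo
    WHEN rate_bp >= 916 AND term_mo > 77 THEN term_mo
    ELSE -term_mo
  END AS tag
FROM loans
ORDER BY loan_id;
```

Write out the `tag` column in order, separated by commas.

loan_id=10: rate_bp >= 1463 OR term_mo >= 267 → 39
loan_id=11: rate_bp >= 1463 OR term_mo >= 267 → 351
loan_id=12: rate_bp >= 1463 OR term_mo >= 267 → 352
loan_id=13: rate_bp >= 1463 OR term_mo >= 267 → 99
loan_id=14: rate_bp >= 916 AND term_mo > 77 → 212
loan_id=15: rate_bp >= 1291 → 25
loan_id=16: ELSE → -225
loan_id=17: ELSE → -47
loan_id=18: rate_bp >= 1291 → 97

39, 351, 352, 99, 212, 25, -225, -47, 97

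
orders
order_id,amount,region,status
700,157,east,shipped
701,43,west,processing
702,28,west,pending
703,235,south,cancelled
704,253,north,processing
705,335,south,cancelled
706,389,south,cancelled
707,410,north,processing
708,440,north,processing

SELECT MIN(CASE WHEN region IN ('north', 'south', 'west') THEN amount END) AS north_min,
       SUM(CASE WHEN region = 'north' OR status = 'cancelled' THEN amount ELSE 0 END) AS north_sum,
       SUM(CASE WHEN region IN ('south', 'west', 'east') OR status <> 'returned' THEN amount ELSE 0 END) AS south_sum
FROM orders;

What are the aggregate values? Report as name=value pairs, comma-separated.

[north_min: region IN ('north', 'south', 'west')]
order_id=700: ✗
order_id=701: ✓ → 43
order_id=702: ✓ → 28
order_id=703: ✓ → 235
order_id=704: ✓ → 253
order_id=705: ✓ → 335
order_id=706: ✓ → 389
order_id=707: ✓ → 410
order_id=708: ✓ → 440
north_min = MIN(43, 28, 235, 253, 335, 389, 410, 440) = 28
—
[north_sum: region = 'north' OR status = 'cancelled']
order_id=700: ✗
order_id=701: ✗
order_id=702: ✗
order_id=703: ✓ → 235
order_id=704: ✓ → 253
order_id=705: ✓ → 335
order_id=706: ✓ → 389
order_id=707: ✓ → 410
order_id=708: ✓ → 440
north_sum = 235 + 253 + 335 + 389 + 410 + 440 = 2062
—
[south_sum: region IN ('south', 'west', 'east') OR status <> 'returned']
order_id=700: ✓ → 157
order_id=701: ✓ → 43
order_id=702: ✓ → 28
order_id=703: ✓ → 235
order_id=704: ✓ → 253
order_id=705: ✓ → 335
order_id=706: ✓ → 389
order_id=707: ✓ → 410
order_id=708: ✓ → 440
south_sum = 157 + 43 + 28 + 235 + 253 + 335 + 389 + 410 + 440 = 2290

north_min=28, north_sum=2062, south_sum=2290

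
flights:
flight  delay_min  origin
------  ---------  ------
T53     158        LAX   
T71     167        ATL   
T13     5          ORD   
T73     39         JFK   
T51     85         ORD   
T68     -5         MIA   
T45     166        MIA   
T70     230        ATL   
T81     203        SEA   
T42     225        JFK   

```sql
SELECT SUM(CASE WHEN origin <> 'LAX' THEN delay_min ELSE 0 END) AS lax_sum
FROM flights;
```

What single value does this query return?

1115

flight=T53: ✗
flight=T71: ✓ → 167
flight=T13: ✓ → 5
flight=T73: ✓ → 39
flight=T51: ✓ → 85
flight=T68: ✓ → -5
flight=T45: ✓ → 166
flight=T70: ✓ → 230
flight=T81: ✓ → 203
flight=T42: ✓ → 225
lax_sum = 167 + 5 + 39 + 85 + -5 + 166 + 230 + 203 + 225 = 1115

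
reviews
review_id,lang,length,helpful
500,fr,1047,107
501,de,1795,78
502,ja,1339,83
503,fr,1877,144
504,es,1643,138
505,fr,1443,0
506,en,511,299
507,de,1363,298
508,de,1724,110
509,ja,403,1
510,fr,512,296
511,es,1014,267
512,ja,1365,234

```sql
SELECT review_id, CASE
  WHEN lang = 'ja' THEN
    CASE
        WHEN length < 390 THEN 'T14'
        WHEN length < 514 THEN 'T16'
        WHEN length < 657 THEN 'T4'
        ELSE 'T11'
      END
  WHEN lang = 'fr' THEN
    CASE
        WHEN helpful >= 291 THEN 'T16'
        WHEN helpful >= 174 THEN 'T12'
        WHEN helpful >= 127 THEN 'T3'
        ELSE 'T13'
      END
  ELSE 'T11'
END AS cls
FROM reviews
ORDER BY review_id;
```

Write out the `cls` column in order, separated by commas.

review_id=500: lang='fr' → inner[ELSE] → T13
review_id=501: lang='de' → outer ELSE → T11
review_id=502: lang='ja' → inner[ELSE] → T11
review_id=503: lang='fr' → inner[helpful >= 127] → T3
review_id=504: lang='es' → outer ELSE → T11
review_id=505: lang='fr' → inner[ELSE] → T13
review_id=506: lang='en' → outer ELSE → T11
review_id=507: lang='de' → outer ELSE → T11
review_id=508: lang='de' → outer ELSE → T11
review_id=509: lang='ja' → inner[length < 514] → T16
review_id=510: lang='fr' → inner[helpful >= 291] → T16
review_id=511: lang='es' → outer ELSE → T11
review_id=512: lang='ja' → inner[ELSE] → T11

T13, T11, T11, T3, T11, T13, T11, T11, T11, T16, T16, T11, T11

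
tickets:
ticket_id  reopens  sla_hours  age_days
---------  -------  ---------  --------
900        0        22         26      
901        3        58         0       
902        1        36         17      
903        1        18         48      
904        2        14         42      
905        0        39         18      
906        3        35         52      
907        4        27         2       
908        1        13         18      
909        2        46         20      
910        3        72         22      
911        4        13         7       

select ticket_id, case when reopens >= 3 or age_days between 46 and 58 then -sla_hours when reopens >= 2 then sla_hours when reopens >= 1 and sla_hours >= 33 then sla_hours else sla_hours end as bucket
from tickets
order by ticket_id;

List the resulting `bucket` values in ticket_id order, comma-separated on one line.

22, -58, 36, -18, 14, 39, -35, -27, 13, 46, -72, -13

ticket_id=900: ELSE → 22
ticket_id=901: reopens >= 3 or age_days between 46 and 58 → -58
ticket_id=902: reopens >= 1 and sla_hours >= 33 → 36
ticket_id=903: reopens >= 3 or age_days between 46 and 58 → -18
ticket_id=904: reopens >= 2 → 14
ticket_id=905: ELSE → 39
ticket_id=906: reopens >= 3 or age_days between 46 and 58 → -35
ticket_id=907: reopens >= 3 or age_days between 46 and 58 → -27
ticket_id=908: ELSE → 13
ticket_id=909: reopens >= 2 → 46
ticket_id=910: reopens >= 3 or age_days between 46 and 58 → -72
ticket_id=911: reopens >= 3 or age_days between 46 and 58 → -13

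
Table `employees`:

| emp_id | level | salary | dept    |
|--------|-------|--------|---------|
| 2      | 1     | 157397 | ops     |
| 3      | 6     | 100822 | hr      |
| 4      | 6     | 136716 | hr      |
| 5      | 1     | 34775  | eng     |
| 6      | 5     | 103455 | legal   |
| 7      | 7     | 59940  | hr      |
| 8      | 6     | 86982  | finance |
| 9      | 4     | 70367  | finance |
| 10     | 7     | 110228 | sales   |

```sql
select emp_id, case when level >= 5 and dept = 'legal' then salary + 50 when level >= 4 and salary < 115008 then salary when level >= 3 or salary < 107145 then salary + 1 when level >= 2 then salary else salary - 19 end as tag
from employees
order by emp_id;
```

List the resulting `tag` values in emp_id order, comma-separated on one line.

emp_id=2: ELSE → 157378
emp_id=3: level >= 4 and salary < 115008 → 100822
emp_id=4: level >= 3 or salary < 107145 → 136717
emp_id=5: level >= 3 or salary < 107145 → 34776
emp_id=6: level >= 5 and dept = 'legal' → 103505
emp_id=7: level >= 4 and salary < 115008 → 59940
emp_id=8: level >= 4 and salary < 115008 → 86982
emp_id=9: level >= 4 and salary < 115008 → 70367
emp_id=10: level >= 4 and salary < 115008 → 110228

157378, 100822, 136717, 34776, 103505, 59940, 86982, 70367, 110228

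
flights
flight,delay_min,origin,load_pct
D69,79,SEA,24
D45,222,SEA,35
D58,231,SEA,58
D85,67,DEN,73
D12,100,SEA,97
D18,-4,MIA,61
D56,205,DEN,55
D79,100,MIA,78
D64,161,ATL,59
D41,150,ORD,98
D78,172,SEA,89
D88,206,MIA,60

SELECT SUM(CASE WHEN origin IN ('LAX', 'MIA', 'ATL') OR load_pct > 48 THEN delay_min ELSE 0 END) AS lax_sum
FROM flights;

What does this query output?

flight=D69: ✗
flight=D45: ✗
flight=D58: ✓ → 231
flight=D85: ✓ → 67
flight=D12: ✓ → 100
flight=D18: ✓ → -4
flight=D56: ✓ → 205
flight=D79: ✓ → 100
flight=D64: ✓ → 161
flight=D41: ✓ → 150
flight=D78: ✓ → 172
flight=D88: ✓ → 206
lax_sum = 231 + 67 + 100 + -4 + 205 + 100 + 161 + 150 + 172 + 206 = 1388

1388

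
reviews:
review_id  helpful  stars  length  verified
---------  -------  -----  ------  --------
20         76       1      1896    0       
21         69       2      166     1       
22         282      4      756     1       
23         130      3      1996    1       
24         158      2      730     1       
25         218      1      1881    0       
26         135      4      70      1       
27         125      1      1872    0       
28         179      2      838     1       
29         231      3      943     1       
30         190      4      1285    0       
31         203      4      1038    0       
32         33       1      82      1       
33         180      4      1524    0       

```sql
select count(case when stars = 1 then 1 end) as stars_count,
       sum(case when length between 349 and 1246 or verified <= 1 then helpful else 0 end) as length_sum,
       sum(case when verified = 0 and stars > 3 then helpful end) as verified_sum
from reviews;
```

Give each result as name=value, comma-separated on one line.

stars_count=4, length_sum=2209, verified_sum=573

[stars_count: stars = 1]
review_id=20: ✓ → 1
review_id=21: ✗
review_id=22: ✗
review_id=23: ✗
review_id=24: ✗
review_id=25: ✓ → 1
review_id=26: ✗
review_id=27: ✓ → 1
review_id=28: ✗
review_id=29: ✗
review_id=30: ✗
review_id=31: ✗
review_id=32: ✓ → 1
review_id=33: ✗
stars_count = COUNT(1, 1, 1, 1) = 4
—
[length_sum: length between 349 and 1246 or verified <= 1]
review_id=20: ✓ → 76
review_id=21: ✓ → 69
review_id=22: ✓ → 282
review_id=23: ✓ → 130
review_id=24: ✓ → 158
review_id=25: ✓ → 218
review_id=26: ✓ → 135
review_id=27: ✓ → 125
review_id=28: ✓ → 179
review_id=29: ✓ → 231
review_id=30: ✓ → 190
review_id=31: ✓ → 203
review_id=32: ✓ → 33
review_id=33: ✓ → 180
length_sum = 76 + 69 + 282 + 130 + 158 + 218 + 135 + 125 + 179 + 231 + 190 + 203 + 33 + 180 = 2209
—
[verified_sum: verified = 0 and stars > 3]
review_id=20: ✗
review_id=21: ✗
review_id=22: ✗
review_id=23: ✗
review_id=24: ✗
review_id=25: ✗
review_id=26: ✗
review_id=27: ✗
review_id=28: ✗
review_id=29: ✗
review_id=30: ✓ → 190
review_id=31: ✓ → 203
review_id=32: ✗
review_id=33: ✓ → 180
verified_sum = 190 + 203 + 180 = 573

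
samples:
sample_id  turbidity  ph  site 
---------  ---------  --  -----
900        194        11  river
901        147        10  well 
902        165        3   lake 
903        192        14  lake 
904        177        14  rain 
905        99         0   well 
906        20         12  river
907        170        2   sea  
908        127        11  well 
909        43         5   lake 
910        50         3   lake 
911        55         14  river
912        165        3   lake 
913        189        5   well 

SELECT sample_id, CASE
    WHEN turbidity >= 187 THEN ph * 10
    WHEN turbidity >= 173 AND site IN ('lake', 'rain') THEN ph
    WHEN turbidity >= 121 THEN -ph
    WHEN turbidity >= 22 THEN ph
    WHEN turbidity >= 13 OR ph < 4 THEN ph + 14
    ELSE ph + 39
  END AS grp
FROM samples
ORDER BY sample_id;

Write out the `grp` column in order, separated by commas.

sample_id=900: turbidity >= 187 → 110
sample_id=901: turbidity >= 121 → -10
sample_id=902: turbidity >= 121 → -3
sample_id=903: turbidity >= 187 → 140
sample_id=904: turbidity >= 173 AND site IN ('lake', 'rain') → 14
sample_id=905: turbidity >= 22 → 0
sample_id=906: turbidity >= 13 OR ph < 4 → 26
sample_id=907: turbidity >= 121 → -2
sample_id=908: turbidity >= 121 → -11
sample_id=909: turbidity >= 22 → 5
sample_id=910: turbidity >= 22 → 3
sample_id=911: turbidity >= 22 → 14
sample_id=912: turbidity >= 121 → -3
sample_id=913: turbidity >= 187 → 50

110, -10, -3, 140, 14, 0, 26, -2, -11, 5, 3, 14, -3, 50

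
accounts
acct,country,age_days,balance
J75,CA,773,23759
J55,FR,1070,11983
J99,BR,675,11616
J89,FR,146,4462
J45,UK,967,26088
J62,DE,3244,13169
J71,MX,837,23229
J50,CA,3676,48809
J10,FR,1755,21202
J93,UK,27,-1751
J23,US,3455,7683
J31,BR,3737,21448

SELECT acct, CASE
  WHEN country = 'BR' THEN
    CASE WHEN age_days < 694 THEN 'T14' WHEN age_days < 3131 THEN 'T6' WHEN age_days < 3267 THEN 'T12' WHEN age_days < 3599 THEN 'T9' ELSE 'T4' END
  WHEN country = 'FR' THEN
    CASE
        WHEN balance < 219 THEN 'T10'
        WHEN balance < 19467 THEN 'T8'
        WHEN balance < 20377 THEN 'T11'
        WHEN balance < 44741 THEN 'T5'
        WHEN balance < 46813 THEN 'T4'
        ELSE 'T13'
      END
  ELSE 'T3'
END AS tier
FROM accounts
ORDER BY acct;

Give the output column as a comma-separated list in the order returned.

T5, T3, T4, T3, T3, T8, T3, T3, T3, T8, T3, T14

acct=J10: country='FR' → inner[balance < 44741] → T5
acct=J23: country='US' → outer ELSE → T3
acct=J31: country='BR' → inner[ELSE] → T4
acct=J45: country='UK' → outer ELSE → T3
acct=J50: country='CA' → outer ELSE → T3
acct=J55: country='FR' → inner[balance < 19467] → T8
acct=J62: country='DE' → outer ELSE → T3
acct=J71: country='MX' → outer ELSE → T3
acct=J75: country='CA' → outer ELSE → T3
acct=J89: country='FR' → inner[balance < 19467] → T8
acct=J93: country='UK' → outer ELSE → T3
acct=J99: country='BR' → inner[age_days < 694] → T14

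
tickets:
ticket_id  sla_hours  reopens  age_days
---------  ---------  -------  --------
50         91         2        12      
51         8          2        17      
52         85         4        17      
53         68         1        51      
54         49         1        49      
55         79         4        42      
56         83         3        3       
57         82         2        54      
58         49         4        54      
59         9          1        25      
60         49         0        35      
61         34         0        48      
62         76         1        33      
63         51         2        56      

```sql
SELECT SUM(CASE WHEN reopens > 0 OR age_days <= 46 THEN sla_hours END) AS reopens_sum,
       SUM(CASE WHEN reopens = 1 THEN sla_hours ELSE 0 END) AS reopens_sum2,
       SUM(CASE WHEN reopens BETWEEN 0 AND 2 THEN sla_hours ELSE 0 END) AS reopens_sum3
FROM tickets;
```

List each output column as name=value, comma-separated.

[reopens_sum: reopens > 0 OR age_days <= 46]
ticket_id=50: ✓ → 91
ticket_id=51: ✓ → 8
ticket_id=52: ✓ → 85
ticket_id=53: ✓ → 68
ticket_id=54: ✓ → 49
ticket_id=55: ✓ → 79
ticket_id=56: ✓ → 83
ticket_id=57: ✓ → 82
ticket_id=58: ✓ → 49
ticket_id=59: ✓ → 9
ticket_id=60: ✓ → 49
ticket_id=61: ✗
ticket_id=62: ✓ → 76
ticket_id=63: ✓ → 51
reopens_sum = 91 + 8 + 85 + 68 + 49 + 79 + 83 + 82 + 49 + 9 + 49 + 76 + 51 = 779
—
[reopens_sum2: reopens = 1]
ticket_id=50: ✗
ticket_id=51: ✗
ticket_id=52: ✗
ticket_id=53: ✓ → 68
ticket_id=54: ✓ → 49
ticket_id=55: ✗
ticket_id=56: ✗
ticket_id=57: ✗
ticket_id=58: ✗
ticket_id=59: ✓ → 9
ticket_id=60: ✗
ticket_id=61: ✗
ticket_id=62: ✓ → 76
ticket_id=63: ✗
reopens_sum2 = 68 + 49 + 9 + 76 = 202
—
[reopens_sum3: reopens BETWEEN 0 AND 2]
ticket_id=50: ✓ → 91
ticket_id=51: ✓ → 8
ticket_id=52: ✗
ticket_id=53: ✓ → 68
ticket_id=54: ✓ → 49
ticket_id=55: ✗
ticket_id=56: ✗
ticket_id=57: ✓ → 82
ticket_id=58: ✗
ticket_id=59: ✓ → 9
ticket_id=60: ✓ → 49
ticket_id=61: ✓ → 34
ticket_id=62: ✓ → 76
ticket_id=63: ✓ → 51
reopens_sum3 = 91 + 8 + 68 + 49 + 82 + 9 + 49 + 34 + 76 + 51 = 517

reopens_sum=779, reopens_sum2=202, reopens_sum3=517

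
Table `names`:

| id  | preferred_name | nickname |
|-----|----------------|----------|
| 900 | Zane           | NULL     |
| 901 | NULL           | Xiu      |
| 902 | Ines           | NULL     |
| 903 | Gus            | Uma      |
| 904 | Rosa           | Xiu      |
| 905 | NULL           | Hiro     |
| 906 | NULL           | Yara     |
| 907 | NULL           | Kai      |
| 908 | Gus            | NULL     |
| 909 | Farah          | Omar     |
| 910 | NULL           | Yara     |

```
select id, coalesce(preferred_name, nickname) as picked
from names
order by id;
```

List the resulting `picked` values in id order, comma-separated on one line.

id=900: preferred_name=Zane → Zane
id=901: preferred_name=NULL, nickname=Xiu → Xiu
id=902: preferred_name=Ines → Ines
id=903: preferred_name=Gus → Gus
id=904: preferred_name=Rosa → Rosa
id=905: preferred_name=NULL, nickname=Hiro → Hiro
id=906: preferred_name=NULL, nickname=Yara → Yara
id=907: preferred_name=NULL, nickname=Kai → Kai
id=908: preferred_name=Gus → Gus
id=909: preferred_name=Farah → Farah
id=910: preferred_name=NULL, nickname=Yara → Yara

Zane, Xiu, Ines, Gus, Rosa, Hiro, Yara, Kai, Gus, Farah, Yara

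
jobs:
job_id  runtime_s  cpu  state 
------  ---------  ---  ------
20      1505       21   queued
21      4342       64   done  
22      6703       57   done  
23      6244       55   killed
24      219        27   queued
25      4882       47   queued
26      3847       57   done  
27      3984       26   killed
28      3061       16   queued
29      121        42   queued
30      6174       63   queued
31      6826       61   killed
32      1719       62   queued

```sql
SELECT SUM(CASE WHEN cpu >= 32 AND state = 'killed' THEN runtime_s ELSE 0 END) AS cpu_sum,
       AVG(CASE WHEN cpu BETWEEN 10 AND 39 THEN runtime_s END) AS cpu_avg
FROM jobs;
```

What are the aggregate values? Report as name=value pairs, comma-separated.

cpu_sum=13070, cpu_avg=2192.25

[cpu_sum: cpu >= 32 AND state = 'killed']
job_id=20: ✗
job_id=21: ✗
job_id=22: ✗
job_id=23: ✓ → 6244
job_id=24: ✗
job_id=25: ✗
job_id=26: ✗
job_id=27: ✗
job_id=28: ✗
job_id=29: ✗
job_id=30: ✗
job_id=31: ✓ → 6826
job_id=32: ✗
cpu_sum = 6244 + 6826 = 13070
—
[cpu_avg: cpu BETWEEN 10 AND 39]
job_id=20: ✓ → 1505
job_id=21: ✗
job_id=22: ✗
job_id=23: ✗
job_id=24: ✓ → 219
job_id=25: ✗
job_id=26: ✗
job_id=27: ✓ → 3984
job_id=28: ✓ → 3061
job_id=29: ✗
job_id=30: ✗
job_id=31: ✗
job_id=32: ✗
cpu_avg = (1505 + 219 + 3984 + 3061) / 4 = 2192.25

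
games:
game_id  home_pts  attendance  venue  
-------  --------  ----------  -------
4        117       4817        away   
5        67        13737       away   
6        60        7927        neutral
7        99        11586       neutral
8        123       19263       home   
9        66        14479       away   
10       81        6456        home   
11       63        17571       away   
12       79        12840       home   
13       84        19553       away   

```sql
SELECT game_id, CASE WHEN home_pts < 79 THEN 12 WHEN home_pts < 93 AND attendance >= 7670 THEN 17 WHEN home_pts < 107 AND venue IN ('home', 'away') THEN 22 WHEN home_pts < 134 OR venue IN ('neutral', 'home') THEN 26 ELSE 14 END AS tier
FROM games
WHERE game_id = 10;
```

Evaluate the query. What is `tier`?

game_id = 10: home_pts=81, attendance=6456, venue=home.
home_pts < 79 → false
home_pts < 93 AND attendance >= 7670 → false
home_pts < 107 AND venue IN ('home', 'away') → true → 22

22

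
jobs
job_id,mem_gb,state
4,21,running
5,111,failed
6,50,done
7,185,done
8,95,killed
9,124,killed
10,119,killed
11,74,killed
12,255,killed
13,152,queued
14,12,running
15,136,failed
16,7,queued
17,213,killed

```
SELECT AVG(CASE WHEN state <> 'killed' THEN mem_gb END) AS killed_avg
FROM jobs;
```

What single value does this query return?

84.25

job_id=4: ✓ → 21
job_id=5: ✓ → 111
job_id=6: ✓ → 50
job_id=7: ✓ → 185
job_id=8: ✗
job_id=9: ✗
job_id=10: ✗
job_id=11: ✗
job_id=12: ✗
job_id=13: ✓ → 152
job_id=14: ✓ → 12
job_id=15: ✓ → 136
job_id=16: ✓ → 7
job_id=17: ✗
killed_avg = (21 + 111 + 50 + 185 + 152 + 12 + 136 + 7) / 8 = 84.25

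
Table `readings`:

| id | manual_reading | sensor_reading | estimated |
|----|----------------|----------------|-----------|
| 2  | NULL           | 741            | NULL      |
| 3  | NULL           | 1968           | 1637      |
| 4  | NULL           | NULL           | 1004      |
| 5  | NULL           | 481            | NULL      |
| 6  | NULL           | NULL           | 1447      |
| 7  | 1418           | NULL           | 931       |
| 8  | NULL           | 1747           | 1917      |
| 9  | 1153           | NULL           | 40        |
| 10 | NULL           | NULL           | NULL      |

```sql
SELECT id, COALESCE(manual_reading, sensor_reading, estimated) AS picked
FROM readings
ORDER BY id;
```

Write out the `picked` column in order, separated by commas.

741, 1968, 1004, 481, 1447, 1418, 1747, 1153, NULL

id=2: manual_reading=NULL, sensor_reading=741 → 741
id=3: manual_reading=NULL, sensor_reading=1968 → 1968
id=4: manual_reading=NULL, sensor_reading=NULL, estimated=1004 → 1004
id=5: manual_reading=NULL, sensor_reading=481 → 481
id=6: manual_reading=NULL, sensor_reading=NULL, estimated=1447 → 1447
id=7: manual_reading=1418 → 1418
id=8: manual_reading=NULL, sensor_reading=1747 → 1747
id=9: manual_reading=1153 → 1153
id=10: manual_reading=NULL, sensor_reading=NULL, estimated=NULL (all NULL) → NULL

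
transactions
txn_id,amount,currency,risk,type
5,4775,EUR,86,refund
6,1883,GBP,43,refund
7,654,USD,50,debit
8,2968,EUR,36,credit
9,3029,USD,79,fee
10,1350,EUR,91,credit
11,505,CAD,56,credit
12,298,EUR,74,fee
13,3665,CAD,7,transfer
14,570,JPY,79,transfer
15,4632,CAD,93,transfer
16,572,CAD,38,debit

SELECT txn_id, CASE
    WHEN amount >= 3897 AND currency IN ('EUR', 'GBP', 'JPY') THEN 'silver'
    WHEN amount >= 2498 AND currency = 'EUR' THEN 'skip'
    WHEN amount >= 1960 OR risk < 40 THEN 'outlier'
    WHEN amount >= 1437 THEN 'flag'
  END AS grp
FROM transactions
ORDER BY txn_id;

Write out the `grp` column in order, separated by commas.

txn_id=5: amount >= 3897 AND currency IN ('EUR', 'GBP', 'JPY') → silver
txn_id=6: amount >= 1437 → flag
txn_id=7: (no match → NULL) → NULL
txn_id=8: amount >= 2498 AND currency = 'EUR' → skip
txn_id=9: amount >= 1960 OR risk < 40 → outlier
txn_id=10: (no match → NULL) → NULL
txn_id=11: (no match → NULL) → NULL
txn_id=12: (no match → NULL) → NULL
txn_id=13: amount >= 1960 OR risk < 40 → outlier
txn_id=14: (no match → NULL) → NULL
txn_id=15: amount >= 1960 OR risk < 40 → outlier
txn_id=16: amount >= 1960 OR risk < 40 → outlier

silver, flag, NULL, skip, outlier, NULL, NULL, NULL, outlier, NULL, outlier, outlier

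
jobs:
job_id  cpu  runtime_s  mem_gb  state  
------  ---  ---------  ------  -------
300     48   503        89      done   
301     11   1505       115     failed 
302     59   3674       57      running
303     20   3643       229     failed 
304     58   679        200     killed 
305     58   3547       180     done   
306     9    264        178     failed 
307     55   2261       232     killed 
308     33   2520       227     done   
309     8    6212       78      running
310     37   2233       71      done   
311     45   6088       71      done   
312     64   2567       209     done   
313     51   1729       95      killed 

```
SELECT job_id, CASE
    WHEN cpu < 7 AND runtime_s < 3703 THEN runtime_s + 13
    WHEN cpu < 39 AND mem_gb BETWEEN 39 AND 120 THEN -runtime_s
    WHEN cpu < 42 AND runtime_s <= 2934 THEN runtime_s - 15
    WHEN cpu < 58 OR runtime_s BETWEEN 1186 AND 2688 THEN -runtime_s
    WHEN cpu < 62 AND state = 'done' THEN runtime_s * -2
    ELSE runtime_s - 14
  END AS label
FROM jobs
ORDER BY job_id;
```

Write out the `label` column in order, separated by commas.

job_id=300: cpu < 58 OR runtime_s BETWEEN 1186 AND 2688 → -503
job_id=301: cpu < 39 AND mem_gb BETWEEN 39 AND 120 → -1505
job_id=302: ELSE → 3660
job_id=303: cpu < 58 OR runtime_s BETWEEN 1186 AND 2688 → -3643
job_id=304: ELSE → 665
job_id=305: cpu < 62 AND state = 'done' → -7094
job_id=306: cpu < 42 AND runtime_s <= 2934 → 249
job_id=307: cpu < 58 OR runtime_s BETWEEN 1186 AND 2688 → -2261
job_id=308: cpu < 42 AND runtime_s <= 2934 → 2505
job_id=309: cpu < 39 AND mem_gb BETWEEN 39 AND 120 → -6212
job_id=310: cpu < 39 AND mem_gb BETWEEN 39 AND 120 → -2233
job_id=311: cpu < 58 OR runtime_s BETWEEN 1186 AND 2688 → -6088
job_id=312: cpu < 58 OR runtime_s BETWEEN 1186 AND 2688 → -2567
job_id=313: cpu < 58 OR runtime_s BETWEEN 1186 AND 2688 → -1729

-503, -1505, 3660, -3643, 665, -7094, 249, -2261, 2505, -6212, -2233, -6088, -2567, -1729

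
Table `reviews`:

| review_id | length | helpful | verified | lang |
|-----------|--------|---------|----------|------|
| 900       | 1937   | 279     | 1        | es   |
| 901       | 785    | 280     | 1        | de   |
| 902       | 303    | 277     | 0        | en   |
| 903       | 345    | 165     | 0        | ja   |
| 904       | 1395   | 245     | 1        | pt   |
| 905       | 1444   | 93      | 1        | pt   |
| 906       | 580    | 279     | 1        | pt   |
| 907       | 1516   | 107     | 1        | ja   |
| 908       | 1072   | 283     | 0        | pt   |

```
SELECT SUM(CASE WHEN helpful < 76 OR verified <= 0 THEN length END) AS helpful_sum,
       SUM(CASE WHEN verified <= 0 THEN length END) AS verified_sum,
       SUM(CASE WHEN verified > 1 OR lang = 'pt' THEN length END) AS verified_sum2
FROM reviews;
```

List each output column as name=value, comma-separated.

helpful_sum=1720, verified_sum=1720, verified_sum2=4491

[helpful_sum: helpful < 76 OR verified <= 0]
review_id=900: ✗
review_id=901: ✗
review_id=902: ✓ → 303
review_id=903: ✓ → 345
review_id=904: ✗
review_id=905: ✗
review_id=906: ✗
review_id=907: ✗
review_id=908: ✓ → 1072
helpful_sum = 303 + 345 + 1072 = 1720
—
[verified_sum: verified <= 0]
review_id=900: ✗
review_id=901: ✗
review_id=902: ✓ → 303
review_id=903: ✓ → 345
review_id=904: ✗
review_id=905: ✗
review_id=906: ✗
review_id=907: ✗
review_id=908: ✓ → 1072
verified_sum = 303 + 345 + 1072 = 1720
—
[verified_sum2: verified > 1 OR lang = 'pt']
review_id=900: ✗
review_id=901: ✗
review_id=902: ✗
review_id=903: ✗
review_id=904: ✓ → 1395
review_id=905: ✓ → 1444
review_id=906: ✓ → 580
review_id=907: ✗
review_id=908: ✓ → 1072
verified_sum2 = 1395 + 1444 + 580 + 1072 = 4491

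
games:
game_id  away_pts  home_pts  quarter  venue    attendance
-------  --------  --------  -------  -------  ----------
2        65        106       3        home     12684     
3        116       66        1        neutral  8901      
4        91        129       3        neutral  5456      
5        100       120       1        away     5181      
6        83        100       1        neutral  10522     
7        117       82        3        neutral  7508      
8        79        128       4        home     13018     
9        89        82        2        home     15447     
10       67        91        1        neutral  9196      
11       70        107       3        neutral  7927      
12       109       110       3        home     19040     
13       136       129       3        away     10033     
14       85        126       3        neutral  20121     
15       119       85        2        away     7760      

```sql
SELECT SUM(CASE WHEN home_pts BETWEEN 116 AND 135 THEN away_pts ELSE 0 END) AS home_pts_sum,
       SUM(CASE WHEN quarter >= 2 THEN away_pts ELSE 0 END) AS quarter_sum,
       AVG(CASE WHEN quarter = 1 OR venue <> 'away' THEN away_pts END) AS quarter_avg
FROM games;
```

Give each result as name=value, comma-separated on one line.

home_pts_sum=491, quarter_sum=960, quarter_avg=89.25

[home_pts_sum: home_pts BETWEEN 116 AND 135]
game_id=2: ✗
game_id=3: ✗
game_id=4: ✓ → 91
game_id=5: ✓ → 100
game_id=6: ✗
game_id=7: ✗
game_id=8: ✓ → 79
game_id=9: ✗
game_id=10: ✗
game_id=11: ✗
game_id=12: ✗
game_id=13: ✓ → 136
game_id=14: ✓ → 85
game_id=15: ✗
home_pts_sum = 91 + 100 + 79 + 136 + 85 = 491
—
[quarter_sum: quarter >= 2]
game_id=2: ✓ → 65
game_id=3: ✗
game_id=4: ✓ → 91
game_id=5: ✗
game_id=6: ✗
game_id=7: ✓ → 117
game_id=8: ✓ → 79
game_id=9: ✓ → 89
game_id=10: ✗
game_id=11: ✓ → 70
game_id=12: ✓ → 109
game_id=13: ✓ → 136
game_id=14: ✓ → 85
game_id=15: ✓ → 119
quarter_sum = 65 + 91 + 117 + 79 + 89 + 70 + 109 + 136 + 85 + 119 = 960
—
[quarter_avg: quarter = 1 OR venue <> 'away']
game_id=2: ✓ → 65
game_id=3: ✓ → 116
game_id=4: ✓ → 91
game_id=5: ✓ → 100
game_id=6: ✓ → 83
game_id=7: ✓ → 117
game_id=8: ✓ → 79
game_id=9: ✓ → 89
game_id=10: ✓ → 67
game_id=11: ✓ → 70
game_id=12: ✓ → 109
game_id=13: ✗
game_id=14: ✓ → 85
game_id=15: ✗
quarter_avg = (65 + 116 + 91 + 100 + 83 + 117 + 79 + 89 + 67 + 70 + 109 + 85) / 12 = 89.25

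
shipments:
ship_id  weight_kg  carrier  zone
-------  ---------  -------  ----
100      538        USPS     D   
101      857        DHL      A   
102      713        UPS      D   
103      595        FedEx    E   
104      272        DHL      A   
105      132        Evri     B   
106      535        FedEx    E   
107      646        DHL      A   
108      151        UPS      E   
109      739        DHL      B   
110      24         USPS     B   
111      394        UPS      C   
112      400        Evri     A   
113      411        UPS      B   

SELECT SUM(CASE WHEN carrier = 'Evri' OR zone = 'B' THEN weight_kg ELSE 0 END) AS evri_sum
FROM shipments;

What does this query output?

ship_id=100: ✗
ship_id=101: ✗
ship_id=102: ✗
ship_id=103: ✗
ship_id=104: ✗
ship_id=105: ✓ → 132
ship_id=106: ✗
ship_id=107: ✗
ship_id=108: ✗
ship_id=109: ✓ → 739
ship_id=110: ✓ → 24
ship_id=111: ✗
ship_id=112: ✓ → 400
ship_id=113: ✓ → 411
evri_sum = 132 + 739 + 24 + 400 + 411 = 1706

1706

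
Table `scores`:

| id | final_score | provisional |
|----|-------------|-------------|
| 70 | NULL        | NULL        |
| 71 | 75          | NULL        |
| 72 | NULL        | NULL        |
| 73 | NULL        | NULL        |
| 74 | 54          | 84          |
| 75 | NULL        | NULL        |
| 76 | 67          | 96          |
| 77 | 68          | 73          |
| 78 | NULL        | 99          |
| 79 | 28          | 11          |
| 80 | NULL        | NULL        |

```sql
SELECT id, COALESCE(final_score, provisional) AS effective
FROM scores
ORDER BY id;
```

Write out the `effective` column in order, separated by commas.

NULL, 75, NULL, NULL, 54, NULL, 67, 68, 99, 28, NULL

id=70: final_score=NULL, provisional=NULL (all NULL) → NULL
id=71: final_score=75 → 75
id=72: final_score=NULL, provisional=NULL (all NULL) → NULL
id=73: final_score=NULL, provisional=NULL (all NULL) → NULL
id=74: final_score=54 → 54
id=75: final_score=NULL, provisional=NULL (all NULL) → NULL
id=76: final_score=67 → 67
id=77: final_score=68 → 68
id=78: final_score=NULL, provisional=99 → 99
id=79: final_score=28 → 28
id=80: final_score=NULL, provisional=NULL (all NULL) → NULL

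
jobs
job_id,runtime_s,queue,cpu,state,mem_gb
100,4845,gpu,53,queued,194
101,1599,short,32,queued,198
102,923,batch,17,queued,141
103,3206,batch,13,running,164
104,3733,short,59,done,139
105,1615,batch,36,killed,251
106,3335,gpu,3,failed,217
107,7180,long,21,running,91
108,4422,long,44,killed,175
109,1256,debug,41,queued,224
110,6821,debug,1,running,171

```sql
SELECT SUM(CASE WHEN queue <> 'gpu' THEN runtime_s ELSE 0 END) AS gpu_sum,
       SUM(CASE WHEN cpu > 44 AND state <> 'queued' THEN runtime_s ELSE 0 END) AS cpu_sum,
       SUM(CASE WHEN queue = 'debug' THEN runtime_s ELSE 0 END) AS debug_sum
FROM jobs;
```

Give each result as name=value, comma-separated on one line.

[gpu_sum: queue <> 'gpu']
job_id=100: ✗
job_id=101: ✓ → 1599
job_id=102: ✓ → 923
job_id=103: ✓ → 3206
job_id=104: ✓ → 3733
job_id=105: ✓ → 1615
job_id=106: ✗
job_id=107: ✓ → 7180
job_id=108: ✓ → 4422
job_id=109: ✓ → 1256
job_id=110: ✓ → 6821
gpu_sum = 1599 + 923 + 3206 + 3733 + 1615 + 7180 + 4422 + 1256 + 6821 = 30755
—
[cpu_sum: cpu > 44 AND state <> 'queued']
job_id=100: ✗
job_id=101: ✗
job_id=102: ✗
job_id=103: ✗
job_id=104: ✓ → 3733
job_id=105: ✗
job_id=106: ✗
job_id=107: ✗
job_id=108: ✗
job_id=109: ✗
job_id=110: ✗
cpu_sum = 3733
—
[debug_sum: queue = 'debug']
job_id=100: ✗
job_id=101: ✗
job_id=102: ✗
job_id=103: ✗
job_id=104: ✗
job_id=105: ✗
job_id=106: ✗
job_id=107: ✗
job_id=108: ✗
job_id=109: ✓ → 1256
job_id=110: ✓ → 6821
debug_sum = 1256 + 6821 = 8077

gpu_sum=30755, cpu_sum=3733, debug_sum=8077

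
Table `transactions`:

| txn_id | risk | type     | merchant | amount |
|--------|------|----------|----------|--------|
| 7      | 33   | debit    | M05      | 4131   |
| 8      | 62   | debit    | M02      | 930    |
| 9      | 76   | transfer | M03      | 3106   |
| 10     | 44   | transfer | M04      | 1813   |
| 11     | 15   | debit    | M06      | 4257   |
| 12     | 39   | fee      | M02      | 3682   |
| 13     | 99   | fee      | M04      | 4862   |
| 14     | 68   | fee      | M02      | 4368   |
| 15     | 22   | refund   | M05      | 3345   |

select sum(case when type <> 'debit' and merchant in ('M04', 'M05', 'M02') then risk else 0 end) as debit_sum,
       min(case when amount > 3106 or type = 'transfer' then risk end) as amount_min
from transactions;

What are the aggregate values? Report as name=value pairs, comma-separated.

debit_sum=272, amount_min=15

[debit_sum: type <> 'debit' and merchant in ('M04', 'M05', 'M02')]
txn_id=7: ✗
txn_id=8: ✗
txn_id=9: ✗
txn_id=10: ✓ → 44
txn_id=11: ✗
txn_id=12: ✓ → 39
txn_id=13: ✓ → 99
txn_id=14: ✓ → 68
txn_id=15: ✓ → 22
debit_sum = 44 + 39 + 99 + 68 + 22 = 272
—
[amount_min: amount > 3106 or type = 'transfer']
txn_id=7: ✓ → 33
txn_id=8: ✗
txn_id=9: ✓ → 76
txn_id=10: ✓ → 44
txn_id=11: ✓ → 15
txn_id=12: ✓ → 39
txn_id=13: ✓ → 99
txn_id=14: ✓ → 68
txn_id=15: ✓ → 22
amount_min = MIN(33, 76, 44, 15, 39, 99, 68, 22) = 15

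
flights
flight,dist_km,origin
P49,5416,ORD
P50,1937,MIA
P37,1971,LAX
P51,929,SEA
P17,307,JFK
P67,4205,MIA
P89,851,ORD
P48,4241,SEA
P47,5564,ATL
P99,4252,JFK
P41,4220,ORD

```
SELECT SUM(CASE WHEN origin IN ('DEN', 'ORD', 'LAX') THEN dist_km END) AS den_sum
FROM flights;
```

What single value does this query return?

12458

flight=P49: ✓ → 5416
flight=P50: ✗
flight=P37: ✓ → 1971
flight=P51: ✗
flight=P17: ✗
flight=P67: ✗
flight=P89: ✓ → 851
flight=P48: ✗
flight=P47: ✗
flight=P99: ✗
flight=P41: ✓ → 4220
den_sum = 5416 + 1971 + 851 + 4220 = 12458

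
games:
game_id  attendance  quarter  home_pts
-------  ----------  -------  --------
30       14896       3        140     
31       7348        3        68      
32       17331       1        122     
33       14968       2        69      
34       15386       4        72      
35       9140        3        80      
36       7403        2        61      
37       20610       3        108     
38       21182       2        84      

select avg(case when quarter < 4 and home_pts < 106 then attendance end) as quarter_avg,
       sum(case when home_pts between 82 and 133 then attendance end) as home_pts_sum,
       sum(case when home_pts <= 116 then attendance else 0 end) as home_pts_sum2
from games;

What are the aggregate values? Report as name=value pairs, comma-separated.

[quarter_avg: quarter < 4 and home_pts < 106]
game_id=30: ✗
game_id=31: ✓ → 7348
game_id=32: ✗
game_id=33: ✓ → 14968
game_id=34: ✗
game_id=35: ✓ → 9140
game_id=36: ✓ → 7403
game_id=37: ✗
game_id=38: ✓ → 21182
quarter_avg = (7348 + 14968 + 9140 + 7403 + 21182) / 5 = 12008.2
—
[home_pts_sum: home_pts between 82 and 133]
game_id=30: ✗
game_id=31: ✗
game_id=32: ✓ → 17331
game_id=33: ✗
game_id=34: ✗
game_id=35: ✗
game_id=36: ✗
game_id=37: ✓ → 20610
game_id=38: ✓ → 21182
home_pts_sum = 17331 + 20610 + 21182 = 59123
—
[home_pts_sum2: home_pts <= 116]
game_id=30: ✗
game_id=31: ✓ → 7348
game_id=32: ✗
game_id=33: ✓ → 14968
game_id=34: ✓ → 15386
game_id=35: ✓ → 9140
game_id=36: ✓ → 7403
game_id=37: ✓ → 20610
game_id=38: ✓ → 21182
home_pts_sum2 = 7348 + 14968 + 15386 + 9140 + 7403 + 20610 + 21182 = 96037

quarter_avg=12008.2, home_pts_sum=59123, home_pts_sum2=96037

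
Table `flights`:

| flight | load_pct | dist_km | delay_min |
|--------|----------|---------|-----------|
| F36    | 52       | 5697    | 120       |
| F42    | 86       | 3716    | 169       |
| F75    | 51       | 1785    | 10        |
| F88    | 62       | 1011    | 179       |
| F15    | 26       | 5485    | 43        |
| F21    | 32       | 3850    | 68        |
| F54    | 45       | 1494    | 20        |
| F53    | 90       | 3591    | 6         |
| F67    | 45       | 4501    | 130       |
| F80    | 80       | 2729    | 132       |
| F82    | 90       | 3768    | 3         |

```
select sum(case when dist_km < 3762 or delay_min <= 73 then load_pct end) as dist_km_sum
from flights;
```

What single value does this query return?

flight=F36: ✗
flight=F42: ✓ → 86
flight=F75: ✓ → 51
flight=F88: ✓ → 62
flight=F15: ✓ → 26
flight=F21: ✓ → 32
flight=F54: ✓ → 45
flight=F53: ✓ → 90
flight=F67: ✗
flight=F80: ✓ → 80
flight=F82: ✓ → 90
dist_km_sum = 86 + 51 + 62 + 26 + 32 + 45 + 90 + 80 + 90 = 562

562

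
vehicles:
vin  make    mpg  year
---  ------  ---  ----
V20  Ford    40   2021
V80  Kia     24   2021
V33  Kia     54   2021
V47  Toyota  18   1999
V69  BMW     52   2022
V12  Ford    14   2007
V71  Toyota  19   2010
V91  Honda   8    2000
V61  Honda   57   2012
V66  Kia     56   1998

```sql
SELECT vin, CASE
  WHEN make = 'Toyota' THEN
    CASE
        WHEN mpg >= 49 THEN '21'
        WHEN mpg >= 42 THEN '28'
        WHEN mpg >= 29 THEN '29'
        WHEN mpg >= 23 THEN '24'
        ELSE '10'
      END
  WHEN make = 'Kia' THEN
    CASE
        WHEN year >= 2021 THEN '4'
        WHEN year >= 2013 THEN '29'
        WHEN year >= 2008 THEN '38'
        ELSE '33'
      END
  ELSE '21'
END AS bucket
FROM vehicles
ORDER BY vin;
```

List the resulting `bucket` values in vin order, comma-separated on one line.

21, 21, 4, 10, 21, 33, 21, 10, 4, 21

vin=V12: make='Ford' → outer ELSE → 21
vin=V20: make='Ford' → outer ELSE → 21
vin=V33: make='Kia' → inner[year >= 2021] → 4
vin=V47: make='Toyota' → inner[ELSE] → 10
vin=V61: make='Honda' → outer ELSE → 21
vin=V66: make='Kia' → inner[ELSE] → 33
vin=V69: make='BMW' → outer ELSE → 21
vin=V71: make='Toyota' → inner[ELSE] → 10
vin=V80: make='Kia' → inner[year >= 2021] → 4
vin=V91: make='Honda' → outer ELSE → 21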